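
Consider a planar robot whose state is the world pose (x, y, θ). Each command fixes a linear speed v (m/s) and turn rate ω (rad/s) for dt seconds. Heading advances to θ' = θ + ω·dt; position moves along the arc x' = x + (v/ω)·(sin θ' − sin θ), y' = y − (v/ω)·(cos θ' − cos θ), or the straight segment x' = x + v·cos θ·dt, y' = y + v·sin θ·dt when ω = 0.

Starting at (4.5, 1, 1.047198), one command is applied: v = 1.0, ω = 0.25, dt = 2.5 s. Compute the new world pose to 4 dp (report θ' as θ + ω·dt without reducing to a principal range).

(5.0154, 3.4049, 1.6722)

θ' = 1.0472 + 0.25·2.5 = 1.6722
R = v/ω = 1.0/0.25 = 4.0000
x' = 4.5 + 4.0000·(sin 1.6722 − sin 1.0472) = 5.0154
y' = 1 − 4.0000·(cos 1.6722 − cos 1.0472) = 3.4049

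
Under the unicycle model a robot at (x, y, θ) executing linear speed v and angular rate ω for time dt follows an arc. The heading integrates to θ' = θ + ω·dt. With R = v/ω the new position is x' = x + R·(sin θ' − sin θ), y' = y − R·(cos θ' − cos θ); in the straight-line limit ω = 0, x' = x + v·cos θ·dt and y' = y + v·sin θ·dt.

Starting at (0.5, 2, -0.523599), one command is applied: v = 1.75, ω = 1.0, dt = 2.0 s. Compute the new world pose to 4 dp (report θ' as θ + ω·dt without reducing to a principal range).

(3.1172, 3.3506, 1.4764)

θ' = -0.5236 + 1.0·2.0 = 1.4764
R = v/ω = 1.75/1.0 = 1.7500
x' = 0.5 + 1.7500·(sin 1.4764 − sin -0.5236) = 3.1172
y' = 2 − 1.7500·(cos 1.4764 − cos -0.5236) = 3.3506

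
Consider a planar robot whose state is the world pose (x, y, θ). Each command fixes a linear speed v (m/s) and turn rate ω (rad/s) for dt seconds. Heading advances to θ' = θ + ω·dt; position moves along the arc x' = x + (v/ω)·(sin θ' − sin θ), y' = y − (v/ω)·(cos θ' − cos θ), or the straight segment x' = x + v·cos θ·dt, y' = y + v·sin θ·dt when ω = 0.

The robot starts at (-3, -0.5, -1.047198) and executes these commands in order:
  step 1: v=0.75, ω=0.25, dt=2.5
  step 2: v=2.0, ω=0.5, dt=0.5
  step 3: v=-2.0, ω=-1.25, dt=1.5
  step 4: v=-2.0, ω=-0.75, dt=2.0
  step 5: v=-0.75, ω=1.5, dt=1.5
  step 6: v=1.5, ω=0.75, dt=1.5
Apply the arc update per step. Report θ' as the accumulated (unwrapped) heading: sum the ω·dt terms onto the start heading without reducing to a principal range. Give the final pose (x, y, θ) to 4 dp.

(3.8583, 0.6733, -0.1722)

step 1: θ'=-0.4222 (R=3.0000) → pose (-1.6312, -1.7366, -0.4222)
step 2: θ'=-0.1722 (R=4.0000) → pose (-0.6775, -2.0287, -0.1722)
step 3: θ'=-2.0472 (R=1.6000) → pose (-1.8252, 0.2814, -2.0472)
step 4: θ'=-3.5472 (R=2.6667) → pose (1.5967, 1.5088, -3.5472)
step 5: θ'=-1.2972 (R=-0.5000) → pose (2.2754, 2.1034, -1.2972)
step 6: θ'=-0.1722 (R=2.0000) → pose (3.8583, 0.6733, -0.1722)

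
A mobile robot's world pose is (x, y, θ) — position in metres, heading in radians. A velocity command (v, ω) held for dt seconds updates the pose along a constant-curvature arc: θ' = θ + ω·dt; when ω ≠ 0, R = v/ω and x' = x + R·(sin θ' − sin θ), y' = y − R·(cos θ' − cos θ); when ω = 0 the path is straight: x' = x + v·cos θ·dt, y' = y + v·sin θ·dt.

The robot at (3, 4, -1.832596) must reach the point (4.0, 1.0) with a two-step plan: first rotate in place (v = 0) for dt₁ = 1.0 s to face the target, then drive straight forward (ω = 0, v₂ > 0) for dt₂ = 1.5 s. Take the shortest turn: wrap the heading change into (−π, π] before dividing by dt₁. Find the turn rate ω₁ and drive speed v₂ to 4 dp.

ω₁ = 0.5836, v₂ = 2.1082

heading to target = atan2(1−4, 4−3) = -1.2490
Δθ = wrap(-1.2490 − -1.8326) = 0.5836; ω₁ = Δθ/dt₁ = 0.5836
distance = √((4−3)² + (1−4)²) = 3.1623; v₂ = distance/dt₂ = 2.1082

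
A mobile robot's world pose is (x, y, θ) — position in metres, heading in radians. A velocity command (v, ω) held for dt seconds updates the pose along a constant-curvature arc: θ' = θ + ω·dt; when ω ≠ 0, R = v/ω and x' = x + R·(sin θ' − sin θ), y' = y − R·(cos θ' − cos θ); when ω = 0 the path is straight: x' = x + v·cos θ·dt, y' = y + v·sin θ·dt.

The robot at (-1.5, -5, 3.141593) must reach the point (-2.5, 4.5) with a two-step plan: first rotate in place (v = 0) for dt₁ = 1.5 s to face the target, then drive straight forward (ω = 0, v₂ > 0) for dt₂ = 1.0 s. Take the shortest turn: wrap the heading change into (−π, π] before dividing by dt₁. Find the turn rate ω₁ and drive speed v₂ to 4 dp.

ω₁ = -0.9773, v₂ = 9.5525

heading to target = atan2(4.5−-5, -2.5−-1.5) = 1.6757
Δθ = wrap(1.6757 − 3.1416) = -1.4659; ω₁ = Δθ/dt₁ = -0.9773
distance = √((-2.5−-1.5)² + (4.5−-5)²) = 9.5525; v₂ = distance/dt₂ = 9.5525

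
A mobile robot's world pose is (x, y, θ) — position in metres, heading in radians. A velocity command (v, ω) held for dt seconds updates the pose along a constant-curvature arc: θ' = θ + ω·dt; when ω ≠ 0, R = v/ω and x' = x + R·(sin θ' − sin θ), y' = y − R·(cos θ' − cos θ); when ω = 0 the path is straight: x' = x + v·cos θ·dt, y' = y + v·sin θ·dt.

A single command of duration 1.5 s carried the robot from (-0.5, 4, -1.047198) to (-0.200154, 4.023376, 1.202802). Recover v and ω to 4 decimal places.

v = 0.2500, ω = 1.5000

Δθ = 1.202802 − -1.047198 = 2.250000
ω = Δθ/dt = 2.250000/1.5 = 1.5000
R = Δx/(sin θ' − sin θ) = 0.1667
v = R·ω = 0.1667·1.5000 = 0.2500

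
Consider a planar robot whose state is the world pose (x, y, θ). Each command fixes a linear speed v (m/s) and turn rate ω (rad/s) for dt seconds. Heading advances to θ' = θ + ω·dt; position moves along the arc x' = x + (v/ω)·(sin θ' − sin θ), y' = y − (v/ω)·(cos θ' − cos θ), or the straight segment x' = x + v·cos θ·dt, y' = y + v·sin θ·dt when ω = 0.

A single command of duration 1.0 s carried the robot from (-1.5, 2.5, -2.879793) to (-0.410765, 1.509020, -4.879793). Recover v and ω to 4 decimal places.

Δθ = -4.879793 − -2.879793 = -2.000000
ω = Δθ/dt = -2.000000/1.0 = -2.0000
R = Δx/(sin θ' − sin θ) = 0.8750
v = R·ω = 0.8750·-2.0000 = -1.7500

v = -1.7500, ω = -2.0000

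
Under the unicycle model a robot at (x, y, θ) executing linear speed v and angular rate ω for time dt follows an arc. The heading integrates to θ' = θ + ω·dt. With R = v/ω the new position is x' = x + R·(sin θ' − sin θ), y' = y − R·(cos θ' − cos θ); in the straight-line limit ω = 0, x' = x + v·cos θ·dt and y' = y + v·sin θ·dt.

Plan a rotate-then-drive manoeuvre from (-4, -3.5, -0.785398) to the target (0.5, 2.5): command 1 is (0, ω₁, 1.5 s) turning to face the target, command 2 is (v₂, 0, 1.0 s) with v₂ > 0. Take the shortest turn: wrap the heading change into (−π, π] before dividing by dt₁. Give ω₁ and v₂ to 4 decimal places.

heading to target = atan2(2.5−-3.5, 0.5−-4) = 0.9273
Δθ = wrap(0.9273 − -0.7854) = 1.7127; ω₁ = Δθ/dt₁ = 1.1418
distance = √((0.5−-4)² + (2.5−-3.5)²) = 7.5000; v₂ = distance/dt₂ = 7.5000

ω₁ = 1.1418, v₂ = 7.5000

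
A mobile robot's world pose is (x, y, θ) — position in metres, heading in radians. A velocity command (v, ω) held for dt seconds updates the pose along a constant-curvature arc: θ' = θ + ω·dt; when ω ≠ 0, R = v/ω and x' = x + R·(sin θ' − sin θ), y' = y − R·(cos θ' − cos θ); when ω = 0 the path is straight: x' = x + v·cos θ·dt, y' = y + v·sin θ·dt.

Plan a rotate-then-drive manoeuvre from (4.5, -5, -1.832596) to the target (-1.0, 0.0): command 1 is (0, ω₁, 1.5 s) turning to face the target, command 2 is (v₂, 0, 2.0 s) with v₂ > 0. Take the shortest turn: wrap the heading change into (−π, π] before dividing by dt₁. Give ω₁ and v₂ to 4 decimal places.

heading to target = atan2(0−-5, -1−4.5) = 2.4038
Δθ = wrap(2.4038 − -1.8326) = -2.0468; ω₁ = Δθ/dt₁ = -1.3645
distance = √((-1−4.5)² + (0−-5)²) = 7.4330; v₂ = distance/dt₂ = 3.7165

ω₁ = -1.3645, v₂ = 3.7165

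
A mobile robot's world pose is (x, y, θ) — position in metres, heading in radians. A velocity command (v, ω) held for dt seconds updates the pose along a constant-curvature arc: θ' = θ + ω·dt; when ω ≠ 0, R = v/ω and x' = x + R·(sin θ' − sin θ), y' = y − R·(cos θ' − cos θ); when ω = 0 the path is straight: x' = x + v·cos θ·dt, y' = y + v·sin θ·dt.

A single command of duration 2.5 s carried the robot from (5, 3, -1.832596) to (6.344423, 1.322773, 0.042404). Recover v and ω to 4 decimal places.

v = 1.0000, ω = 0.7500

Δθ = 0.042404 − -1.832596 = 1.875000
ω = Δθ/dt = 1.875000/2.5 = 0.7500
R = −Δy/(cos θ' − cos θ) = 1.3333
v = R·ω = 1.3333·0.7500 = 1.0000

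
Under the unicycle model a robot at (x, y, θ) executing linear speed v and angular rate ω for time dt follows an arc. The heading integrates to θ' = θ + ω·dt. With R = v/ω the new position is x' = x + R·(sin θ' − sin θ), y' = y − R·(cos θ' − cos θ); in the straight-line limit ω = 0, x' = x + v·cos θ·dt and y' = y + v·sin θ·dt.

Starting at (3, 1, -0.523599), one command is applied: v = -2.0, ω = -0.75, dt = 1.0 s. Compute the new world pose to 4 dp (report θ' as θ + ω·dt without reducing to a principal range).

(1.7836, 2.5285, -1.2736)

θ' = -0.5236 + -0.75·1.0 = -1.2736
R = v/ω = -2.0/-0.75 = 2.6667
x' = 3 + 2.6667·(sin -1.2736 − sin -0.5236) = 1.7836
y' = 1 − 2.6667·(cos -1.2736 − cos -0.5236) = 2.5285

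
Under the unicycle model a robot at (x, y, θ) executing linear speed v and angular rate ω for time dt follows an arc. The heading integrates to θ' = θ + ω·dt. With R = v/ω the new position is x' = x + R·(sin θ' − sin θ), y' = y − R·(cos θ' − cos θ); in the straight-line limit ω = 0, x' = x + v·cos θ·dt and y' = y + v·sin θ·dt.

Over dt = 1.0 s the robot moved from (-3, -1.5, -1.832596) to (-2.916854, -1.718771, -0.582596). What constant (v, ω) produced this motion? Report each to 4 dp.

v = 0.2500, ω = 1.2500

Δθ = -0.582596 − -1.832596 = 1.250000
ω = Δθ/dt = 1.250000/1.0 = 1.2500
R = −Δy/(cos θ' − cos θ) = 0.2000
v = R·ω = 0.2000·1.2500 = 0.2500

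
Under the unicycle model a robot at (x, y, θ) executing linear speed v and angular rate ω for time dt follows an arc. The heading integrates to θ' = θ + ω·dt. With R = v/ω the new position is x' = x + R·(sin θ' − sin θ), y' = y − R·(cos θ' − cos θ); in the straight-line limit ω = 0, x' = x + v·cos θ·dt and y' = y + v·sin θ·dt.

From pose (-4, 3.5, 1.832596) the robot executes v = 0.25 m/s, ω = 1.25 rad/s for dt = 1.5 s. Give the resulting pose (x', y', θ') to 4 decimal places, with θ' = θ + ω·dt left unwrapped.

(-4.3004, 3.6170, 3.7076)

θ' = 1.8326 + 1.25·1.5 = 3.7076
R = v/ω = 0.25/1.25 = 0.2000
x' = -4 + 0.2000·(sin 3.7076 − sin 1.8326) = -4.3004
y' = 3.5 − 0.2000·(cos 3.7076 − cos 1.8326) = 3.6170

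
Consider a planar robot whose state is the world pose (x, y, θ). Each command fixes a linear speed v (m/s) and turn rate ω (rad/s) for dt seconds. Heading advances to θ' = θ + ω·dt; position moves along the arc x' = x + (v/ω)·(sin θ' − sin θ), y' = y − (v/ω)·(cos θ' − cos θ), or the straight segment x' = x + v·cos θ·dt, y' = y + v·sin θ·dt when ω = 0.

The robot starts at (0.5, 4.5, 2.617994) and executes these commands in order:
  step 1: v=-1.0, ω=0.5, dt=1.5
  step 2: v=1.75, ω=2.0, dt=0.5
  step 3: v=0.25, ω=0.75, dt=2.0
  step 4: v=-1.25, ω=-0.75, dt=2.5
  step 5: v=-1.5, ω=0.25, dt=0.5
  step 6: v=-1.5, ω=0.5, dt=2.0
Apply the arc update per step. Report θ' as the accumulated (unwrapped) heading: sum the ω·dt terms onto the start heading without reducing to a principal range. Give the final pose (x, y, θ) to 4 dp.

step 1: θ'=3.3680 (R=-2.0000) → pose (1.9489, 4.2831, 3.3680)
step 2: θ'=4.3680 (R=0.8750) → pose (1.3217, 3.7258, 4.3680)
step 3: θ'=5.8680 (R=0.3333) → pose (1.5010, 3.3083, 5.8680)
step 4: θ'=3.9930 (R=1.6667) → pose (0.9196, 5.9316, 3.9930)
step 5: θ'=4.1180 (R=-6.0000) → pose (1.3773, 6.5251, 4.1180)
step 6: θ'=5.1180 (R=-3.0000) → pose (1.6485, 9.3888, 5.1180)

(1.6485, 9.3888, 5.1180)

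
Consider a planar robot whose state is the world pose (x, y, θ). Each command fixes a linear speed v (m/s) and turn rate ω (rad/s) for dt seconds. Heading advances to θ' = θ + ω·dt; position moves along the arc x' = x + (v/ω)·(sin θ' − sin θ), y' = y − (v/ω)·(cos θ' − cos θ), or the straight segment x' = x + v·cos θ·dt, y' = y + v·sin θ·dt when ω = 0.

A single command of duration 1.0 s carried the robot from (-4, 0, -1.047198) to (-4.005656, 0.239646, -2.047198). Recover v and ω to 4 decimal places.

v = -0.2500, ω = -1.0000

Δθ = -2.047198 − -1.047198 = -1.000000
ω = Δθ/dt = -1.000000/1.0 = -1.0000
R = −Δy/(cos θ' − cos θ) = 0.2500
v = R·ω = 0.2500·-1.0000 = -0.2500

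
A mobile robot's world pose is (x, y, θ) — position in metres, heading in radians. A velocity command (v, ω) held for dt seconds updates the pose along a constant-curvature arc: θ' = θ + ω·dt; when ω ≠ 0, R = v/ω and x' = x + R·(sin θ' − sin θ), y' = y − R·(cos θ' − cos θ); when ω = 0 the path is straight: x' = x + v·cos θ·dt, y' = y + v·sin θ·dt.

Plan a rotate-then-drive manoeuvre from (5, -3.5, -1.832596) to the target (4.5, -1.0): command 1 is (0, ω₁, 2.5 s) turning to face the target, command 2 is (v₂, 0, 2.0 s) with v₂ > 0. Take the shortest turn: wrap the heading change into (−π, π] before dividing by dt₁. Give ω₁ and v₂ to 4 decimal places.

ω₁ = -1.0730, v₂ = 1.2748

heading to target = atan2(-1−-3.5, 4.5−5) = 1.7682
Δθ = wrap(1.7682 − -1.8326) = -2.6824; ω₁ = Δθ/dt₁ = -1.0730
distance = √((4.5−5)² + (-1−-3.5)²) = 2.5495; v₂ = distance/dt₂ = 1.2748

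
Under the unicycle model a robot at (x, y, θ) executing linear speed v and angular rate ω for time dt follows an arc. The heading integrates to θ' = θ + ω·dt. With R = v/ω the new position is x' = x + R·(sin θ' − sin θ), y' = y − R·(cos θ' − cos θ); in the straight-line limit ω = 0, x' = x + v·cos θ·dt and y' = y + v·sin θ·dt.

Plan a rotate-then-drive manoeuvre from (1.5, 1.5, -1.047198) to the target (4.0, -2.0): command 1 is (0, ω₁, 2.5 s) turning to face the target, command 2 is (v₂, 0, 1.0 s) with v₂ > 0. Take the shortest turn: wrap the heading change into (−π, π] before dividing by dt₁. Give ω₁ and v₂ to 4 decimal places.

heading to target = atan2(-2−1.5, 4−1.5) = -0.9505
Δθ = wrap(-0.9505 − -1.0472) = 0.0967; ω₁ = Δθ/dt₁ = 0.0387
distance = √((4−1.5)² + (-2−1.5)²) = 4.3012; v₂ = distance/dt₂ = 4.3012

ω₁ = 0.0387, v₂ = 4.3012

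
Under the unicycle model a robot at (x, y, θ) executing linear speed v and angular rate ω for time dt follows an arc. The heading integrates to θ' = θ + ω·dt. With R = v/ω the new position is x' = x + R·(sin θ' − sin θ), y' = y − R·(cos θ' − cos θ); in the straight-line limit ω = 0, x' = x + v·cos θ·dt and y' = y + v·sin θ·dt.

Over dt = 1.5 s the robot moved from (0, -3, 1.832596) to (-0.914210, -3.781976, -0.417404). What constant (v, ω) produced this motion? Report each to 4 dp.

Δθ = -0.417404 − 1.832596 = -2.250000
ω = Δθ/dt = -2.250000/1.5 = -1.5000
R = Δx/(sin θ' − sin θ) = 0.6667
v = R·ω = 0.6667·-1.5000 = -1.0000

v = -1.0000, ω = -1.5000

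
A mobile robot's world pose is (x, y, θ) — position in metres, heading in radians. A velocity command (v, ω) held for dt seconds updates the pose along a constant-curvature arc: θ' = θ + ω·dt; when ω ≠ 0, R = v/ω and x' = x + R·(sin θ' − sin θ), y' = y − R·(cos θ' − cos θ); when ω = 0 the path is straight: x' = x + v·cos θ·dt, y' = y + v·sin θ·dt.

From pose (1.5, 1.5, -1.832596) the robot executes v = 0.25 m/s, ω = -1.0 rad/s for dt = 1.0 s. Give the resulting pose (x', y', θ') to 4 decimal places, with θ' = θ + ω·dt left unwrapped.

(1.3345, 1.3265, -2.8326)

θ' = -1.8326 + -1.0·1.0 = -2.8326
R = v/ω = 0.25/-1.0 = -0.2500
x' = 1.5 + -0.2500·(sin -2.8326 − sin -1.8326) = 1.3345
y' = 1.5 − -0.2500·(cos -2.8326 − cos -1.8326) = 1.3265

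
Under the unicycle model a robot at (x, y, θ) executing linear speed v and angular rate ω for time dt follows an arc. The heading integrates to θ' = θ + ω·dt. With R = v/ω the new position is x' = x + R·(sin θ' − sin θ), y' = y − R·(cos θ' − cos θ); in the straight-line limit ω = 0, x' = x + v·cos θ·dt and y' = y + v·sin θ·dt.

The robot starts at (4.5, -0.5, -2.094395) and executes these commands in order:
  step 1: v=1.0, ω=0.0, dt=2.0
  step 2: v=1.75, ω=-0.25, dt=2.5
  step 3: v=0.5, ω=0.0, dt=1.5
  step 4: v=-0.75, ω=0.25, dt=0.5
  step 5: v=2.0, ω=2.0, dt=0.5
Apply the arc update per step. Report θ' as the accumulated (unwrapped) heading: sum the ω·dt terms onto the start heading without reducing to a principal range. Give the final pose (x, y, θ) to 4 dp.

(-0.5258, -6.0805, -1.5944)

step 1: θ'=-2.0944 (straight) → pose (3.5000, -2.2321, -2.0944)
step 2: θ'=-2.7194 (R=-7.0000) → pose (0.3062, -5.1174, -2.7194)
step 3: θ'=-2.7194 (straight) → pose (-0.3780, -5.4247, -2.7194)
step 4: θ'=-2.5944 (R=-3.0000) → pose (-0.0464, -5.2501, -2.5944)
step 5: θ'=-1.5944 (R=1.0000) → pose (-0.5258, -6.0805, -1.5944)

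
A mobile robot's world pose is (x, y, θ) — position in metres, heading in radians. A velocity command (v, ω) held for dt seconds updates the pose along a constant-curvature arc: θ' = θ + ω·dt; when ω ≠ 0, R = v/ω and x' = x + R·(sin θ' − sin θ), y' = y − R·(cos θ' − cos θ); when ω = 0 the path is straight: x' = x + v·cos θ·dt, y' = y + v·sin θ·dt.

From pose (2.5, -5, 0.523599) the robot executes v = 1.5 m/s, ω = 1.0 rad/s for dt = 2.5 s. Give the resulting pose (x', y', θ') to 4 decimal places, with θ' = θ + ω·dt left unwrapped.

(1.9266, -2.2114, 3.0236)

θ' = 0.5236 + 1.0·2.5 = 3.0236
R = v/ω = 1.5/1.0 = 1.5000
x' = 2.5 + 1.5000·(sin 3.0236 − sin 0.5236) = 1.9266
y' = -5 − 1.5000·(cos 3.0236 − cos 0.5236) = -2.2114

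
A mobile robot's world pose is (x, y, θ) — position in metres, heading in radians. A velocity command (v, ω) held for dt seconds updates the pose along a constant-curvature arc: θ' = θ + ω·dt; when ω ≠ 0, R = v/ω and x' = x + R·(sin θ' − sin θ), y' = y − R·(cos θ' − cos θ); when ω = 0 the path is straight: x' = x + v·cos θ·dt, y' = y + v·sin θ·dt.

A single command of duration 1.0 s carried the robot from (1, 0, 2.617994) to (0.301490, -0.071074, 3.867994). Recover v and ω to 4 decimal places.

Δθ = 3.867994 − 2.617994 = 1.250000
ω = Δθ/dt = 1.250000/1.0 = 1.2500
R = Δx/(sin θ' − sin θ) = 0.6000
v = R·ω = 0.6000·1.2500 = 0.7500

v = 0.7500, ω = 1.2500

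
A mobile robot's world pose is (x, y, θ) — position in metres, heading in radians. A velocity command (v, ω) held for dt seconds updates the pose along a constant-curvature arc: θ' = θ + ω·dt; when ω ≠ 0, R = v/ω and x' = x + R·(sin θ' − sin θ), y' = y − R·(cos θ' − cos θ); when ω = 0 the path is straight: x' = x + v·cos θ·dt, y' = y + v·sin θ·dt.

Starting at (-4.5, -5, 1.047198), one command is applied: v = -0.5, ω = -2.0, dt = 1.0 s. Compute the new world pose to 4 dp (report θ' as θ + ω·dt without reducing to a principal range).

(-4.9203, -5.0199, -0.9528)

θ' = 1.0472 + -2.0·1.0 = -0.9528
R = v/ω = -0.5/-2.0 = 0.2500
x' = -4.5 + 0.2500·(sin -0.9528 − sin 1.0472) = -4.9203
y' = -5 − 0.2500·(cos -0.9528 − cos 1.0472) = -5.0199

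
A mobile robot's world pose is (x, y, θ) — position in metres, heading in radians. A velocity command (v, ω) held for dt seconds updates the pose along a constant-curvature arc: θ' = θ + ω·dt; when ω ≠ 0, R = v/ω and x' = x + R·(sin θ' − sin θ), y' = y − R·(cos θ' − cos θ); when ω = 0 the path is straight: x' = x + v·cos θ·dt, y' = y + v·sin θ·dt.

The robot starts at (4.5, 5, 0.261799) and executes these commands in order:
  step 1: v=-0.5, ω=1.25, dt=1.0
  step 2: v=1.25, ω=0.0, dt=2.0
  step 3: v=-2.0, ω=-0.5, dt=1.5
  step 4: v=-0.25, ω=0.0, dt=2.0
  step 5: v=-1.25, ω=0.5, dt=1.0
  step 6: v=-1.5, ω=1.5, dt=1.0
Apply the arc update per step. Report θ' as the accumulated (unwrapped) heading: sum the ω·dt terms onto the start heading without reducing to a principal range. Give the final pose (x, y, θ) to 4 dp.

(2.6836, 1.8476, 2.7618)

step 1: θ'=1.5118 (R=-0.4000) → pose (4.2042, 4.6372, 1.5118)
step 2: θ'=1.5118 (straight) → pose (4.3516, 7.1329, 1.5118)
step 3: θ'=0.7618 (R=4.0000) → pose (3.1195, 4.4743, 0.7618)
step 4: θ'=0.7618 (straight) → pose (2.7577, 4.1292, 0.7618)
step 5: θ'=1.2618 (R=-2.5000) → pose (2.1017, 3.0805, 1.2618)
step 6: θ'=2.7618 (R=-1.0000) → pose (2.6836, 1.8476, 2.7618)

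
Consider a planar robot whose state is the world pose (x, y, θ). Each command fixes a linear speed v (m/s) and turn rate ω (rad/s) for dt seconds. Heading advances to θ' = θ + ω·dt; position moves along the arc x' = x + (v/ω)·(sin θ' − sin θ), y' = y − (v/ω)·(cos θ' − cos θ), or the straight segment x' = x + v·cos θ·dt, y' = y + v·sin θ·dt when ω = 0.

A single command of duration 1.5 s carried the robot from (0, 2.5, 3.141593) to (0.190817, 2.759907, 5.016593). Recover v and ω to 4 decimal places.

Δθ = 5.016593 − 3.141593 = 1.875000
ω = Δθ/dt = 1.875000/1.5 = 1.2500
R = −Δy/(cos θ' − cos θ) = -0.2000
v = R·ω = -0.2000·1.2500 = -0.2500

v = -0.2500, ω = 1.2500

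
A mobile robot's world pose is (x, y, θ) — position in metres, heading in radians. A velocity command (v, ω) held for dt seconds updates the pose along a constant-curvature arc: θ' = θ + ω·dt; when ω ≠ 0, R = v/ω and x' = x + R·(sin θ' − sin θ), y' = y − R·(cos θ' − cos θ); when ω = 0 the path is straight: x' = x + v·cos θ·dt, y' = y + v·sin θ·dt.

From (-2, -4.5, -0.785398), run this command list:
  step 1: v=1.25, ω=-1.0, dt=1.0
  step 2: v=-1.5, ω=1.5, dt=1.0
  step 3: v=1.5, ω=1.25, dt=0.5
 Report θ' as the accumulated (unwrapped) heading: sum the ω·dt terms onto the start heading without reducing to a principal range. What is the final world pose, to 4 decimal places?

step 1: θ'=-1.7854 (R=-1.2500) → pose (-1.6626, -5.6501, -1.7854)
step 2: θ'=-0.2854 (R=-1.0000) → pose (-2.3581, -4.4776, -0.2854)
step 3: θ'=0.3396 (R=1.2000) → pose (-1.6205, -4.4576, 0.3396)

(-1.6205, -4.4576, 0.3396)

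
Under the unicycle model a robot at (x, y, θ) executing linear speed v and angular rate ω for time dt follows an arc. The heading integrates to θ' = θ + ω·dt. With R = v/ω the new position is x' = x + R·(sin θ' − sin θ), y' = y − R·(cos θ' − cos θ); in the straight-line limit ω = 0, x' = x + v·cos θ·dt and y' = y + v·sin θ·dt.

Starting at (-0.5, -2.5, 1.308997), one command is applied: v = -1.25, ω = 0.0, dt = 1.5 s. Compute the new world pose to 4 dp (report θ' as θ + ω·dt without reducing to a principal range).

(-0.9853, -4.3111, 1.3090)

θ' = 1.3090 + 0.0·1.5 = 1.3090
ω = 0 → straight: x' = -0.5 + -1.25·cos(1.3090)·1.5 = -0.9853
y' = -2.5 + -1.25·sin(1.3090)·1.5 = -4.3111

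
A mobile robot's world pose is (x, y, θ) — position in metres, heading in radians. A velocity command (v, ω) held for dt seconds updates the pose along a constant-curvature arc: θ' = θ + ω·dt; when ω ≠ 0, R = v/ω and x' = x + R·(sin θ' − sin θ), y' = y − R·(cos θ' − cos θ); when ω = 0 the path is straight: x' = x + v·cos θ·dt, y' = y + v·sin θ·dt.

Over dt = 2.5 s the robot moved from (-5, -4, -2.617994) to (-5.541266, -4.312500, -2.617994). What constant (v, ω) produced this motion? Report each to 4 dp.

Δθ = -2.617994 − -2.617994 = 0.000000
ω = Δθ/dt = 0.000000/2.5 = 0.0000
ω = 0 → v = (Δx·cos θ + Δy·sin θ)/dt = 0.2500

v = 0.2500, ω = 0.0000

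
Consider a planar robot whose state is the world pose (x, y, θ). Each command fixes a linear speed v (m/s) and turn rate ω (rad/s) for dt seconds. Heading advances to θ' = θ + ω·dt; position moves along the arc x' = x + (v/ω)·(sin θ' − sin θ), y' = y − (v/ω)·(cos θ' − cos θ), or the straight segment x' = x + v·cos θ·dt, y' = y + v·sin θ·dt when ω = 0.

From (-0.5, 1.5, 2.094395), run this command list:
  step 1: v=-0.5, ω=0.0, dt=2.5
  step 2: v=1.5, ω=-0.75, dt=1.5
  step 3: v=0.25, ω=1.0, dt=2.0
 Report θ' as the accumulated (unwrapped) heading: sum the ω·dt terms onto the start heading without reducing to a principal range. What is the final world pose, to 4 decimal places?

step 1: θ'=2.0944 (straight) → pose (0.1250, 0.4175, 2.0944)
step 2: θ'=0.9694 (R=-2.0000) → pose (0.2080, 2.5491, 0.9694)
step 3: θ'=2.9694 (R=0.2500) → pose (0.0447, 2.9368, 2.9694)

(0.0447, 2.9368, 2.9694)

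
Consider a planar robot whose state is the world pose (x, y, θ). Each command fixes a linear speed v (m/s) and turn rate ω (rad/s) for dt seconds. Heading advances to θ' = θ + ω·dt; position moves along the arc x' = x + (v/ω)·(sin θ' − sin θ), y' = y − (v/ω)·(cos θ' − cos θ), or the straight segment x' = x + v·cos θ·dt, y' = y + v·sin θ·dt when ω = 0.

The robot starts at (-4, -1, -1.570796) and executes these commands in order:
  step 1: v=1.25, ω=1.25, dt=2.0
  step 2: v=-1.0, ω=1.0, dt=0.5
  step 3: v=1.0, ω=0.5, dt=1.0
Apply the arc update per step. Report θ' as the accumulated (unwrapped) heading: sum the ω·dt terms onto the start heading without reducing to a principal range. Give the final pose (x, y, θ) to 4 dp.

(-2.4948, -1.0720, 1.9292)

step 1: θ'=0.9292 (R=1.0000) → pose (-2.1989, -1.5985, 0.9292)
step 2: θ'=1.4292 (R=-1.0000) → pose (-2.3877, -2.0558, 1.4292)
step 3: θ'=1.9292 (R=2.0000) → pose (-2.4948, -1.0720, 1.9292)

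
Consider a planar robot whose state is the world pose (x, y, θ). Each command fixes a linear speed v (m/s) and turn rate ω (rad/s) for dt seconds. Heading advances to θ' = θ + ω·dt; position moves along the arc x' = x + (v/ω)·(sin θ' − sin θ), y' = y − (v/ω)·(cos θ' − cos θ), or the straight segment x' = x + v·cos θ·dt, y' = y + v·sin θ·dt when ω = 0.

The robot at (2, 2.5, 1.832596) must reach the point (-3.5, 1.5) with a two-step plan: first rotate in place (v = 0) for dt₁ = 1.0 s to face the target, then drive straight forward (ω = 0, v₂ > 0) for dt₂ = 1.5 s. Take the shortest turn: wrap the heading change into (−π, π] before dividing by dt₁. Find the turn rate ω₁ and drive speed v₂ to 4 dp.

ω₁ = 1.4889, v₂ = 3.7268

heading to target = atan2(1.5−2.5, -3.5−2) = -2.9617
Δθ = wrap(-2.9617 − 1.8326) = 1.4889; ω₁ = Δθ/dt₁ = 1.4889
distance = √((-3.5−2)² + (1.5−2.5)²) = 5.5902; v₂ = distance/dt₂ = 3.7268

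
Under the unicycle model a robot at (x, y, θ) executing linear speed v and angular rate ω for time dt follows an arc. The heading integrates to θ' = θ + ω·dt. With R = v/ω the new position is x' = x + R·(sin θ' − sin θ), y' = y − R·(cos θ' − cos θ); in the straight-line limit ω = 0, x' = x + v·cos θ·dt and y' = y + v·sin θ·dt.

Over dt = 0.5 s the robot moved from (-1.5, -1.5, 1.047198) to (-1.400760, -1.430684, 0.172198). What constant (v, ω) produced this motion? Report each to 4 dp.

v = 0.2500, ω = -1.7500

Δθ = 0.172198 − 1.047198 = -0.875000
ω = Δθ/dt = -0.875000/0.5 = -1.7500
R = Δx/(sin θ' − sin θ) = -0.1429
v = R·ω = -0.1429·-1.7500 = 0.2500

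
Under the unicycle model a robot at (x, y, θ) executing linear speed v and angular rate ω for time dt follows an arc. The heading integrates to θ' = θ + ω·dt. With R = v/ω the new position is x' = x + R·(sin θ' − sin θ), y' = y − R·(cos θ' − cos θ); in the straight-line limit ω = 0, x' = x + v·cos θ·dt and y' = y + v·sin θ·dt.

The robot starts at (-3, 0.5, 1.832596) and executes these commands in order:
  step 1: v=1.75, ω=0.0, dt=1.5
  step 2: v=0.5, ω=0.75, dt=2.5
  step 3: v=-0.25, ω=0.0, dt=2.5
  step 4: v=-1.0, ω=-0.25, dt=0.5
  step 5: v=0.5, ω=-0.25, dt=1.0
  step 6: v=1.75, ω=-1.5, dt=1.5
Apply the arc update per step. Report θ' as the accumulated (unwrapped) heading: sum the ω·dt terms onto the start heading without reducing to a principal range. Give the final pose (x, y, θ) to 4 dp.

step 1: θ'=1.8326 (straight) → pose (-3.6794, 3.0356, 1.8326)
step 2: θ'=3.7076 (R=0.6667) → pose (-4.6809, 3.4257, 3.7076)
step 3: θ'=3.7076 (straight) → pose (-4.1533, 3.7609, 3.7076)
step 4: θ'=3.5826 (R=4.0000) → pose (-3.7157, 4.0020, 3.5826)
step 5: θ'=3.3326 (R=-2.0000) → pose (-4.1897, 3.8470, 3.3326)
step 6: θ'=1.0826 (R=-1.1667) → pose (-5.4415, 5.5396, 1.0826)

(-5.4415, 5.5396, 1.0826)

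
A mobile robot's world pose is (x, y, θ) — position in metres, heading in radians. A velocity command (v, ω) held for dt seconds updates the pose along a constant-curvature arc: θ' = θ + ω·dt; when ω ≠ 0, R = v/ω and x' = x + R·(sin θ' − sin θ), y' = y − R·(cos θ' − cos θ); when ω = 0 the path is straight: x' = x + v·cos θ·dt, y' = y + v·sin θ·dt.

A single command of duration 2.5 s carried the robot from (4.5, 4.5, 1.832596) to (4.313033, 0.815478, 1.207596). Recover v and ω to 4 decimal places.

Δθ = 1.207596 − 1.832596 = -0.625000
ω = Δθ/dt = -0.625000/2.5 = -0.2500
R = −Δy/(cos θ' − cos θ) = 6.0000
v = R·ω = 6.0000·-0.2500 = -1.5000

v = -1.5000, ω = -0.2500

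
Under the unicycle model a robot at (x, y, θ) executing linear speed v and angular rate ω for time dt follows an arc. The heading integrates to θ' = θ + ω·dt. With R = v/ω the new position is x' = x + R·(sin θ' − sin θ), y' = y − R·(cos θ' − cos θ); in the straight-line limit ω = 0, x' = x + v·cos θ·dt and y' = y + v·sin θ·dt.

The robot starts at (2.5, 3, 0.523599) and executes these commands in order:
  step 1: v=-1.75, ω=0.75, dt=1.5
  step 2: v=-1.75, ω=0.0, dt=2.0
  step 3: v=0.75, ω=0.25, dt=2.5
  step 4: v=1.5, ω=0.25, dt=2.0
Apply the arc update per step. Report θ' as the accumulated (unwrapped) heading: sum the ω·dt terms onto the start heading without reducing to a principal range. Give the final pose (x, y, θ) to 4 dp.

(-1.5091, 0.7346, 2.7736)

step 1: θ'=1.6486 (R=-2.3333) → pose (1.3404, 0.7979, 1.6486)
step 2: θ'=1.6486 (straight) → pose (1.6124, -2.6915, 1.6486)
step 3: θ'=2.2736 (R=3.0000) → pose (0.9106, -0.9856, 2.2736)
step 4: θ'=2.7736 (R=6.0000) → pose (-1.5091, 0.7346, 2.7736)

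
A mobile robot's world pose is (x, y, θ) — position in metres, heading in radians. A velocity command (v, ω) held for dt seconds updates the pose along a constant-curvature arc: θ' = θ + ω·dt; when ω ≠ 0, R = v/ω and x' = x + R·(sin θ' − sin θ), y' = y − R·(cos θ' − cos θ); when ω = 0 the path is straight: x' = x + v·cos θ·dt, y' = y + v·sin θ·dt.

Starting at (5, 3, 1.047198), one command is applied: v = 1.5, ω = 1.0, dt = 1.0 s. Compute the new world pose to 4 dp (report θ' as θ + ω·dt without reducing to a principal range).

θ' = 1.0472 + 1.0·1.0 = 2.0472
R = v/ω = 1.5/1.0 = 1.5000
x' = 5 + 1.5000·(sin 2.0472 − sin 1.0472) = 5.0339
y' = 3 − 1.5000·(cos 2.0472 − cos 1.0472) = 4.4379

(5.0339, 4.4379, 2.0472)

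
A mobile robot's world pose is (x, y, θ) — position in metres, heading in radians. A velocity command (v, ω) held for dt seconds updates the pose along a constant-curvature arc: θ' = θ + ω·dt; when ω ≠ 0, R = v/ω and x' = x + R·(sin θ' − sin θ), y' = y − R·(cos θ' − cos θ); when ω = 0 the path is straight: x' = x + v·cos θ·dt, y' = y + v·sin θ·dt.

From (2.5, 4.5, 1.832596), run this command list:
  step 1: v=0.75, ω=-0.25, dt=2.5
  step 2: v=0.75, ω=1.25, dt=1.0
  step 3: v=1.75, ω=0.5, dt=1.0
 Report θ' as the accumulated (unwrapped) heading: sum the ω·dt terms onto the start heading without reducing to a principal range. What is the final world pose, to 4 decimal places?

(0.8405, 7.7487, 2.9576)

step 1: θ'=1.2076 (R=-3.0000) → pose (2.5935, 6.3423, 1.2076)
step 2: θ'=2.4576 (R=0.6000) → pose (2.4118, 7.0205, 2.4576)
step 3: θ'=2.9576 (R=3.5000) → pose (0.8405, 7.7487, 2.9576)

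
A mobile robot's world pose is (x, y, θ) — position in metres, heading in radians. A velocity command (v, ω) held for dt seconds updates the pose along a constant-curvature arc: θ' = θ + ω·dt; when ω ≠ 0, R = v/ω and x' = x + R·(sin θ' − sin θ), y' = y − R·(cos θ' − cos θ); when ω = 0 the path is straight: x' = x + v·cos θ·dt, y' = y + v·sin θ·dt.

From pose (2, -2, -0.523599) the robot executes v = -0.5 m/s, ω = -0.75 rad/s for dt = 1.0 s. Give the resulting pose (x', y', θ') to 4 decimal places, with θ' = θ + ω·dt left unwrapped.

(1.6959, -1.6179, -1.2736)

θ' = -0.5236 + -0.75·1.0 = -1.2736
R = v/ω = -0.5/-0.75 = 0.6667
x' = 2 + 0.6667·(sin -1.2736 − sin -0.5236) = 1.6959
y' = -2 − 0.6667·(cos -1.2736 − cos -0.5236) = -1.6179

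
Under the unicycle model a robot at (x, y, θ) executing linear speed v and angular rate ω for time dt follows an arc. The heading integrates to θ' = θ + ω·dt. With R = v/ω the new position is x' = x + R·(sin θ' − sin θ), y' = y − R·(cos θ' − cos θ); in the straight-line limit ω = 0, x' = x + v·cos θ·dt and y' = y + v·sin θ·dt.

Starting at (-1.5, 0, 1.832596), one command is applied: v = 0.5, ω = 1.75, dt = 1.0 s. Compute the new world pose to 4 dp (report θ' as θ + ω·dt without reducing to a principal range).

θ' = 1.8326 + 1.75·1.0 = 3.5826
R = v/ω = 0.5/1.75 = 0.2857
x' = -1.5 + 0.2857·(sin 3.5826 − sin 1.8326) = -1.8979
y' = 0 − 0.2857·(cos 3.5826 − cos 1.8326) = 0.1844

(-1.8979, 0.1844, 3.5826)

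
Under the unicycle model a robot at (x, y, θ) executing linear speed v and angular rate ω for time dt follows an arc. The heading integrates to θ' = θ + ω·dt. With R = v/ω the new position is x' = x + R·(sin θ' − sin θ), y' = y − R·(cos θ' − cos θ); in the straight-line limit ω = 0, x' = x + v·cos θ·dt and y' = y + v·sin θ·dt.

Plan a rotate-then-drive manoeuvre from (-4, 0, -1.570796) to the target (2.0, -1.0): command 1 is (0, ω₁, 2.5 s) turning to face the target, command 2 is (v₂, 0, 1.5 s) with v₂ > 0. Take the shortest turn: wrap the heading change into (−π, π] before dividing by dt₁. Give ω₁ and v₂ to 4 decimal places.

ω₁ = 0.5623, v₂ = 4.0552

heading to target = atan2(-1−0, 2−-4) = -0.1651
Δθ = wrap(-0.1651 − -1.5708) = 1.4056; ω₁ = Δθ/dt₁ = 0.5623
distance = √((2−-4)² + (-1−0)²) = 6.0828; v₂ = distance/dt₂ = 4.0552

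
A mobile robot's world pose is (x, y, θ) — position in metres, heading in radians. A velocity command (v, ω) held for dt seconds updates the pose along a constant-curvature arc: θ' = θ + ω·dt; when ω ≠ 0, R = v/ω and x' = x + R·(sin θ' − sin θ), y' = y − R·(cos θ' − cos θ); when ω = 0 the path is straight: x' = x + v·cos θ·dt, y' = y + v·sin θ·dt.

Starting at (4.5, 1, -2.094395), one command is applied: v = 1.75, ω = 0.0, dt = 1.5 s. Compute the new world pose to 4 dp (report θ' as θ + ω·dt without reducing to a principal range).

θ' = -2.0944 + 0.0·1.5 = -2.0944
ω = 0 → straight: x' = 4.5 + 1.75·cos(-2.0944)·1.5 = 3.1875
y' = 1 + 1.75·sin(-2.0944)·1.5 = -1.2733

(3.1875, -1.2733, -2.0944)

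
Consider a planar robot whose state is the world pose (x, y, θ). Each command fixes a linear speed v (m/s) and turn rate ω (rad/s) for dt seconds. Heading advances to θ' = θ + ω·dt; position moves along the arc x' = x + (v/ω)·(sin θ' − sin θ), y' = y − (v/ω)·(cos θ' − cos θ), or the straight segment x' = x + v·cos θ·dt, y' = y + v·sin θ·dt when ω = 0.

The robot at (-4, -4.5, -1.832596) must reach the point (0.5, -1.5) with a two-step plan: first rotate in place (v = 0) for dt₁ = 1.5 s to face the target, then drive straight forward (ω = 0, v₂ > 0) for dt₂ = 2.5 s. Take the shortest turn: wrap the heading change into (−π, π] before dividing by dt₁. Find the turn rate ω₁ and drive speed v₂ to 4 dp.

ω₁ = 1.6137, v₂ = 2.1633

heading to target = atan2(-1.5−-4.5, 0.5−-4) = 0.5880
Δθ = wrap(0.5880 − -1.8326) = 2.4206; ω₁ = Δθ/dt₁ = 1.6137
distance = √((0.5−-4)² + (-1.5−-4.5)²) = 5.4083; v₂ = distance/dt₂ = 2.1633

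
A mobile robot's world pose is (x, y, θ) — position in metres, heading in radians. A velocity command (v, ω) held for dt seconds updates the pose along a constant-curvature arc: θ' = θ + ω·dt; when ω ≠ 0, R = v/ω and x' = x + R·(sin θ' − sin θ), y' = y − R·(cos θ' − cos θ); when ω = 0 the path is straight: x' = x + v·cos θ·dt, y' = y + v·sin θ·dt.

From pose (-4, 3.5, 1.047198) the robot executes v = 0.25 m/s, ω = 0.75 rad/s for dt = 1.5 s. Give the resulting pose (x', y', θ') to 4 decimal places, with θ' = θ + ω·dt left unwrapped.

θ' = 1.0472 + 0.75·1.5 = 2.1722
R = v/ω = 0.25/0.75 = 0.3333
x' = -4 + 0.3333·(sin 2.1722 − sin 1.0472) = -4.0138
y' = 3.5 − 0.3333·(cos 2.1722 − cos 1.0472) = 3.8553

(-4.0138, 3.8553, 2.1722)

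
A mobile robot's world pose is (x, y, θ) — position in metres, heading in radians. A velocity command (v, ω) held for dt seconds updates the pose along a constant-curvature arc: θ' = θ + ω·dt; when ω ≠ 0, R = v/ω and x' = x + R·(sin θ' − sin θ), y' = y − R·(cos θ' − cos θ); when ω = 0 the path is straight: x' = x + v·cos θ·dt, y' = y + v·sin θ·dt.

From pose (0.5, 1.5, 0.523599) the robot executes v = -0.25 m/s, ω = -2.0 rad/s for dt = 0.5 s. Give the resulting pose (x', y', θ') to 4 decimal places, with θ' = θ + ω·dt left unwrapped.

θ' = 0.5236 + -2.0·0.5 = -0.4764
R = v/ω = -0.25/-2.0 = 0.1250
x' = 0.5 + 0.1250·(sin -0.4764 − sin 0.5236) = 0.3802
y' = 1.5 − 0.1250·(cos -0.4764 − cos 0.5236) = 1.4972

(0.3802, 1.4972, -0.4764)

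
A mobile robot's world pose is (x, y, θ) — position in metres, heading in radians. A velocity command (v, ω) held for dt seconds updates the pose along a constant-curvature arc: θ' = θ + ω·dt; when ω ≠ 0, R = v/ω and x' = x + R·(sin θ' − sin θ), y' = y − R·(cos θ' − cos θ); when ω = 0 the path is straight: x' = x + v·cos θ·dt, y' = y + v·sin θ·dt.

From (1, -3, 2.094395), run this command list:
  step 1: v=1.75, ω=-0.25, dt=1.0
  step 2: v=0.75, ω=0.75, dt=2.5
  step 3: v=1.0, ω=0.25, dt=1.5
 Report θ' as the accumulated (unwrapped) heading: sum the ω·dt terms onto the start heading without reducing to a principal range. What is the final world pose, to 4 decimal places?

(-2.2619, -1.8570, 4.0944)

step 1: θ'=1.8444 (R=-7.0000) → pose (0.3225, -1.3914, 1.8444)
step 2: θ'=3.7194 (R=1.0000) → pose (-1.1864, -0.8239, 3.7194)
step 3: θ'=4.0944 (R=4.0000) → pose (-2.2619, -1.8570, 4.0944)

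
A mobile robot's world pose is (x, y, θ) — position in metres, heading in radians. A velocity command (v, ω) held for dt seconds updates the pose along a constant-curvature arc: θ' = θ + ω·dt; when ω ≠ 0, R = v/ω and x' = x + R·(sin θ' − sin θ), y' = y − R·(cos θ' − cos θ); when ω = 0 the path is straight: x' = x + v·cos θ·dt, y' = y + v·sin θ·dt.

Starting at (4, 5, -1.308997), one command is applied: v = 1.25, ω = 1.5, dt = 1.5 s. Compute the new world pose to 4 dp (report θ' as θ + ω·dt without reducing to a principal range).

θ' = -1.3090 + 1.5·1.5 = 0.9410
R = v/ω = 1.25/1.5 = 0.8333
x' = 4 + 0.8333·(sin 0.9410 − sin -1.3090) = 5.4784
y' = 5 − 0.8333·(cos 0.9410 − cos -1.3090) = 4.7249

(5.4784, 4.7249, 0.9410)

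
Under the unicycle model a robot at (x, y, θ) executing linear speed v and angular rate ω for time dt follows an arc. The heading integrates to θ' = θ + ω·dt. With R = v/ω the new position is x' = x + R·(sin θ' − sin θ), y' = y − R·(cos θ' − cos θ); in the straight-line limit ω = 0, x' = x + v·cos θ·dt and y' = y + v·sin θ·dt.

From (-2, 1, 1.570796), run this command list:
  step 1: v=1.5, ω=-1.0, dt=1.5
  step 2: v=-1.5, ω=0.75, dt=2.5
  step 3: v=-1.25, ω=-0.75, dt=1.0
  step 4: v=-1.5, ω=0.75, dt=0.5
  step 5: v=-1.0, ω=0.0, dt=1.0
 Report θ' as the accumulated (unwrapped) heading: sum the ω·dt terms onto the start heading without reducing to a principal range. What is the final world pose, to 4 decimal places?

step 1: θ'=0.0708 (R=-1.5000) → pose (-0.6061, 2.4962, 0.0708)
step 2: θ'=1.9458 (R=-2.0000) → pose (-2.3256, -0.2313, 1.9458)
step 3: θ'=1.1958 (R=1.6667) → pose (-2.3256, -1.4522, 1.1958)
step 4: θ'=1.5708 (R=-2.0000) → pose (-2.4646, -2.1847, 1.5708)
step 5: θ'=1.5708 (straight) → pose (-2.4646, -3.1847, 1.5708)

(-2.4646, -3.1847, 1.5708)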